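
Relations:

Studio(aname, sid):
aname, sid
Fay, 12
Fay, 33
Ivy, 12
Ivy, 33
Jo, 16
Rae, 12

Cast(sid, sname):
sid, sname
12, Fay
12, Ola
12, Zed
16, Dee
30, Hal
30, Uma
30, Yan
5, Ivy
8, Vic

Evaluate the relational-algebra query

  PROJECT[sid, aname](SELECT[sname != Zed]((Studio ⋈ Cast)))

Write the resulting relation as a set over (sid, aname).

Natural join on sid: {(Fay, 12, Fay), (Fay, 12, Ola), (Fay, 12, Zed), (Ivy, 12, Fay), (Ivy, 12, Ola), (Ivy, 12, Zed), (Jo, 16, Dee), (Rae, 12, Fay), (Rae, 12, Ola), (Rae, 12, Zed)}
σ[sname != Zed]: keep tuples satisfying sname != Zed → {(Fay, 12, Fay), (Fay, 12, Ola), (Ivy, 12, Fay), (Ivy, 12, Ola), (Jo, 16, Dee), (Rae, 12, Fay), (Rae, 12, Ola)}
Keep only column(s) sid, aname (3 duplicate(s) eliminated): {(12, Fay), (12, Ivy), (12, Rae), (16, Jo)}

{(12, Fay), (12, Ivy), (12, Rae), (16, Jo)}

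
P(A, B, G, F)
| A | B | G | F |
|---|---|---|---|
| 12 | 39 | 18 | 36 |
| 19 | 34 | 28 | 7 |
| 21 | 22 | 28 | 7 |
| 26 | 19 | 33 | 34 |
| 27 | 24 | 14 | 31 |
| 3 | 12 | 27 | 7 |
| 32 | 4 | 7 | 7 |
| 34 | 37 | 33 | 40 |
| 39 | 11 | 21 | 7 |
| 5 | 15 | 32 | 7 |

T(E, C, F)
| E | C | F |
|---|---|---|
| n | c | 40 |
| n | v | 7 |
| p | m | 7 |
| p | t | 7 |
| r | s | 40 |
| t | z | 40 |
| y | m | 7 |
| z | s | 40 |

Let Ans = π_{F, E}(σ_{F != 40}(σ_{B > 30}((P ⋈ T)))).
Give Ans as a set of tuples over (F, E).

Joining P and T on F yields {(19, 34, 28, 7, n, v), (19, 34, 28, 7, p, m), (19, 34, 28, 7, p, t), (19, 34, 28, 7, y, m), (21, 22, 28, 7, n, v), (21, 22, 28, 7, p, m), (21, 22, 28, 7, p, t), (21, 22, 28, 7, y, m), (3, 12, 27, 7, n, v), (3, 12, 27, 7, p, m), (3, 12, 27, 7, p, t), (3, 12, 27, 7, y, m), (32, 4, 7, 7, n, v), (32, 4, 7, 7, p, m), (32, 4, 7, 7, p, t), (32, 4, 7, 7, y, m), (34, 37, 33, 40, n, c), (34, 37, 33, 40, r, s), (34, 37, 33, 40, t, z), (34, 37, 33, 40, z, s), (39, 11, 21, 7, n, v), (39, 11, 21, 7, p, m), (39, 11, 21, 7, p, t), (39, 11, 21, 7, y, m), (5, 15, 32, 7, n, v), (5, 15, 32, 7, p, m), (5, 15, 32, 7, p, t), (5, 15, 32, 7, y, m)}.
Apply σ_{B > 30}; surviving tuples: {(19, 34, 28, 7, n, v), (19, 34, 28, 7, p, m), (19, 34, 28, 7, p, t), (19, 34, 28, 7, y, m), (34, 37, 33, 40, n, c), (34, 37, 33, 40, r, s), (34, 37, 33, 40, t, z), (34, 37, 33, 40, z, s)}
Apply σ_{F != 40}; surviving tuples: {(19, 34, 28, 7, n, v), (19, 34, 28, 7, p, m), (19, 34, 28, 7, p, t), (19, 34, 28, 7, y, m)}
Projecting to F, E (1 duplicate(s) eliminated): {(7, n), (7, p), (7, y)}

{(7, n), (7, p), (7, y)}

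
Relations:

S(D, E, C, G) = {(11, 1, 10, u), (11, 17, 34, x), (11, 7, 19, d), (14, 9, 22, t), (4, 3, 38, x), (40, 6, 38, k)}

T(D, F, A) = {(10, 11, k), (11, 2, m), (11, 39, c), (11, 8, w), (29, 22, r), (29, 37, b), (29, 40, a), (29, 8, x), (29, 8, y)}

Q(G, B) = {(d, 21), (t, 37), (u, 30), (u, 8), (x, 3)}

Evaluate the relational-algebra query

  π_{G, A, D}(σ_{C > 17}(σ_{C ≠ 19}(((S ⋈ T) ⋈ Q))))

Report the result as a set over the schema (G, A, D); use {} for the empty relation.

{(x, c, 11), (x, m, 11), (x, w, 11)}

S ⋈ T (natural join on D): {(11, 1, 10, u, 2, m), (11, 1, 10, u, 39, c), (11, 1, 10, u, 8, w), (11, 17, 34, x, 2, m), (11, 17, 34, x, 39, c), (11, 17, 34, x, 8, w), (11, 7, 19, d, 2, m), (11, 7, 19, d, 39, c), (11, 7, 19, d, 8, w)}
(S ⋈ T) ⋈ Q (natural join on G): {(11, 1, 10, u, 2, m, 30), (11, 1, 10, u, 2, m, 8), (11, 1, 10, u, 39, c, 30), (11, 1, 10, u, 39, c, 8), (11, 1, 10, u, 8, w, 30), (11, 1, 10, u, 8, w, 8), (11, 17, 34, x, 2, m, 3), (11, 17, 34, x, 39, c, 3), (11, 17, 34, x, 8, w, 3), (11, 7, 19, d, 2, m, 21), (11, 7, 19, d, 39, c, 21), (11, 7, 19, d, 8, w, 21)}
Selection C ≠ 19: {(11, 1, 10, u, 2, m, 30), (11, 1, 10, u, 2, m, 8), (11, 1, 10, u, 39, c, 30), (11, 1, 10, u, 39, c, 8), (11, 1, 10, u, 8, w, 30), (11, 1, 10, u, 8, w, 8), (11, 17, 34, x, 2, m, 3), (11, 17, 34, x, 39, c, 3), (11, 17, 34, x, 8, w, 3)}
Selection C > 17: {(11, 17, 34, x, 2, m, 3), (11, 17, 34, x, 39, c, 3), (11, 17, 34, x, 8, w, 3)}
π_{G, A, D} gives {(x, c, 11), (x, m, 11), (x, w, 11)}.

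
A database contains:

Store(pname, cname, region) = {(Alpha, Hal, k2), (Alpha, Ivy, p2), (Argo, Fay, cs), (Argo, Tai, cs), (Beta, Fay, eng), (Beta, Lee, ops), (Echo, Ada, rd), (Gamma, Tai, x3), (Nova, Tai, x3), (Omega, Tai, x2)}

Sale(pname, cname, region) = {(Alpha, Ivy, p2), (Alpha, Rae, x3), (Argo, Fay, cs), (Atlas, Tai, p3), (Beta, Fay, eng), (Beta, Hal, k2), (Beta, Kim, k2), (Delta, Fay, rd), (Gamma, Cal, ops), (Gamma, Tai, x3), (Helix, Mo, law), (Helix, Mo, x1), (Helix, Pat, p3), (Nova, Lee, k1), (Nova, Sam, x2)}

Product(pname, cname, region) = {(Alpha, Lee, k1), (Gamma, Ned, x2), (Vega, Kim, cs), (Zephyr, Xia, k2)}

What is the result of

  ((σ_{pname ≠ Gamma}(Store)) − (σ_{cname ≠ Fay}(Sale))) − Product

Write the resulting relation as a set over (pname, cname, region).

Apply σ_{pname ≠ Gamma}; surviving tuples: {(Alpha, Hal, k2), (Alpha, Ivy, p2), (Argo, Fay, cs), (Argo, Tai, cs), (Beta, Fay, eng), (Beta, Lee, ops), (Echo, Ada, rd), (Nova, Tai, x3), (Omega, Tai, x2)}
Apply σ_{cname ≠ Fay}; surviving tuples: {(Alpha, Ivy, p2), (Alpha, Rae, x3), (Atlas, Tai, p3), (Beta, Hal, k2), (Beta, Kim, k2), (Gamma, Cal, ops), (Gamma, Tai, x3), (Helix, Mo, law), (Helix, Mo, x1), (Helix, Pat, p3), (Nova, Lee, k1), (Nova, Sam, x2)}
Taking the difference: {(Alpha, Hal, k2), (Argo, Fay, cs), (Argo, Tai, cs), (Beta, Fay, eng), (Beta, Lee, ops), (Echo, Ada, rd), (Nova, Tai, x3), (Omega, Tai, x2)}
Taking the difference: {(Alpha, Hal, k2), (Argo, Fay, cs), (Argo, Tai, cs), (Beta, Fay, eng), (Beta, Lee, ops), (Echo, Ada, rd), (Nova, Tai, x3), (Omega, Tai, x2)}

{(Alpha, Hal, k2), (Argo, Fay, cs), (Argo, Tai, cs), (Beta, Fay, eng), (Beta, Lee, ops), (Echo, Ada, rd), (Nova, Tai, x3), (Omega, Tai, x2)}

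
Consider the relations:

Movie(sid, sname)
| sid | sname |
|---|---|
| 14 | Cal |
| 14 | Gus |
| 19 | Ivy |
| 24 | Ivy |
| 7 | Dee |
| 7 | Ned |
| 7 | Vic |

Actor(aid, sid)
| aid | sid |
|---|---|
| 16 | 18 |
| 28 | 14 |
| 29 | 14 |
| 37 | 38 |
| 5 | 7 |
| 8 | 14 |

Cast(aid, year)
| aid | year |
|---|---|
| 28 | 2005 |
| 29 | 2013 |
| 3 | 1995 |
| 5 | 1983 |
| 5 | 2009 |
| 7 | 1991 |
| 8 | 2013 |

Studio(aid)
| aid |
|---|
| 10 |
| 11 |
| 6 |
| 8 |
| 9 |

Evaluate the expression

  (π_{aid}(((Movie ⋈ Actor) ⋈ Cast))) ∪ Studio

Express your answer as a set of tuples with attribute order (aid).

Joining Movie and Actor on sid yields {(14, Cal, 28), (14, Cal, 29), (14, Cal, 8), (14, Gus, 28), (14, Gus, 29), (14, Gus, 8), (7, Dee, 5), (7, Ned, 5), (7, Vic, 5)}.
Joining (Movie ⋈ Actor) and Cast on aid yields {(14, Cal, 28, 2005), (14, Cal, 29, 2013), (14, Cal, 8, 2013), (14, Gus, 28, 2005), (14, Gus, 29, 2013), (14, Gus, 8, 2013), (7, Dee, 5, 1983), (7, Dee, 5, 2009), (7, Ned, 5, 1983), (7, Ned, 5, 2009), (7, Vic, 5, 1983), (7, Vic, 5, 2009)}.
Keep only column(s) aid (8 duplicate(s) eliminated): {28, 29, 5, 8}
Union: {28, 29, 5, 8} with {10, 11, 6, 8, 9} → {10, 11, 28, 29, 5, 6, 8, 9}

{10, 11, 28, 29, 5, 6, 8, 9}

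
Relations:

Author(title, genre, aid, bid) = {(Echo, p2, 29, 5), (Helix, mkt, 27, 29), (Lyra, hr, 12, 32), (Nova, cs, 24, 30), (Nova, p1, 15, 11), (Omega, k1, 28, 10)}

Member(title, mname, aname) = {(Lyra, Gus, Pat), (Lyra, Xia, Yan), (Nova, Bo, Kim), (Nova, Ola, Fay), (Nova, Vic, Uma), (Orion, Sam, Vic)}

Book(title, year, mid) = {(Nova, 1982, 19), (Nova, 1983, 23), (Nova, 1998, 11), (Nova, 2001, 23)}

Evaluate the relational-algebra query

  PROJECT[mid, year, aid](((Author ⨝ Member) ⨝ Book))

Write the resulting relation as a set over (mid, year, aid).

{(11, 1998, 15), (11, 1998, 24), (19, 1982, 15), (19, 1982, 24), (23, 1983, 15), (23, 1983, 24), (23, 2001, 15), (23, 2001, 24)}

Author ⋈ Member (natural join on title): {(Lyra, hr, 12, 32, Gus, Pat), (Lyra, hr, 12, 32, Xia, Yan), (Nova, cs, 24, 30, Bo, Kim), (Nova, cs, 24, 30, Ola, Fay), (Nova, cs, 24, 30, Vic, Uma), (Nova, p1, 15, 11, Bo, Kim), (Nova, p1, 15, 11, Ola, Fay), (Nova, p1, 15, 11, Vic, Uma)}
(Author ⨝ Member) ⋈ Book (natural join on title): {(Nova, cs, 24, 30, Bo, Kim, 1982, 19), (Nova, cs, 24, 30, Bo, Kim, 1983, 23), (Nova, cs, 24, 30, Bo, Kim, 1998, 11), (Nova, cs, 24, 30, Bo, Kim, 2001, 23), (Nova, cs, 24, 30, Ola, Fay, 1982, 19), (Nova, cs, 24, 30, Ola, Fay, 1983, 23), (Nova, cs, 24, 30, Ola, Fay, 1998, 11), (Nova, cs, 24, 30, Ola, Fay, 2001, 23), (Nova, cs, 24, 30, Vic, Uma, 1982, 19), (Nova, cs, 24, 30, Vic, Uma, 1983, 23), (Nova, cs, 24, 30, Vic, Uma, 1998, 11), (Nova, cs, 24, 30, Vic, Uma, 2001, 23), (Nova, p1, 15, 11, Bo, Kim, 1982, 19), (Nova, p1, 15, 11, Bo, Kim, 1983, 23), (Nova, p1, 15, 11, Bo, Kim, 1998, 11), (Nova, p1, 15, 11, Bo, Kim, 2001, 23), (Nova, p1, 15, 11, Ola, Fay, 1982, 19), (Nova, p1, 15, 11, Ola, Fay, 1983, 23), (Nova, p1, 15, 11, Ola, Fay, 1998, 11), (Nova, p1, 15, 11, Ola, Fay, 2001, 23), (Nova, p1, 15, 11, Vic, Uma, 1982, 19), (Nova, p1, 15, 11, Vic, Uma, 1983, 23), (Nova, p1, 15, 11, Vic, Uma, 1998, 11), (Nova, p1, 15, 11, Vic, Uma, 2001, 23)}
Projecting to mid, year, aid (16 duplicate(s) eliminated): {(11, 1998, 15), (11, 1998, 24), (19, 1982, 15), (19, 1982, 24), (23, 1983, 15), (23, 1983, 24), (23, 2001, 15), (23, 2001, 24)}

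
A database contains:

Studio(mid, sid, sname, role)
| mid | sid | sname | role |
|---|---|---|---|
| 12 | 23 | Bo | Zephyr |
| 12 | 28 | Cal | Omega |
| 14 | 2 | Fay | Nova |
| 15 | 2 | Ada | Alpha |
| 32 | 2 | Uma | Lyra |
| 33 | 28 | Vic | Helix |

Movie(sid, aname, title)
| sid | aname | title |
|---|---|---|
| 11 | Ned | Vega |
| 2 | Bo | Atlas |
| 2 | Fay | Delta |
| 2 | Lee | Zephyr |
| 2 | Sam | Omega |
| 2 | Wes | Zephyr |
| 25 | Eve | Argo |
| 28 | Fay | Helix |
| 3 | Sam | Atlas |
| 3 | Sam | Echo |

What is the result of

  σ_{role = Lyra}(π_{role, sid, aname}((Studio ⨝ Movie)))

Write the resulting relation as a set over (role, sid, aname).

{(Lyra, 2, Bo), (Lyra, 2, Fay), (Lyra, 2, Lee), (Lyra, 2, Sam), (Lyra, 2, Wes)}

Studio ⋈ Movie (natural join on sid): {(12, 28, Cal, Omega, Fay, Helix), (14, 2, Fay, Nova, Bo, Atlas), (14, 2, Fay, Nova, Fay, Delta), (14, 2, Fay, Nova, Lee, Zephyr), (14, 2, Fay, Nova, Sam, Omega), (14, 2, Fay, Nova, Wes, Zephyr), (15, 2, Ada, Alpha, Bo, Atlas), (15, 2, Ada, Alpha, Fay, Delta), (15, 2, Ada, Alpha, Lee, Zephyr), (15, 2, Ada, Alpha, Sam, Omega), (15, 2, Ada, Alpha, Wes, Zephyr), (32, 2, Uma, Lyra, Bo, Atlas), (32, 2, Uma, Lyra, Fay, Delta), (32, 2, Uma, Lyra, Lee, Zephyr), (32, 2, Uma, Lyra, Sam, Omega), (32, 2, Uma, Lyra, Wes, Zephyr), (33, 28, Vic, Helix, Fay, Helix)}
π[role, sid, aname]: project onto (role, sid, aname) → {(Alpha, 2, Bo), (Alpha, 2, Fay), (Alpha, 2, Lee), (Alpha, 2, Sam), (Alpha, 2, Wes), (Helix, 28, Fay), (Lyra, 2, Bo), (Lyra, 2, Fay), (Lyra, 2, Lee), (Lyra, 2, Sam), (Lyra, 2, Wes), (Nova, 2, Bo), (Nova, 2, Fay), (Nova, 2, Lee), (Nova, 2, Sam), (Nova, 2, Wes), (Omega, 28, Fay)}
Filtering on role = Lyra leaves {(Lyra, 2, Bo), (Lyra, 2, Fay), (Lyra, 2, Lee), (Lyra, 2, Sam), (Lyra, 2, Wes)}.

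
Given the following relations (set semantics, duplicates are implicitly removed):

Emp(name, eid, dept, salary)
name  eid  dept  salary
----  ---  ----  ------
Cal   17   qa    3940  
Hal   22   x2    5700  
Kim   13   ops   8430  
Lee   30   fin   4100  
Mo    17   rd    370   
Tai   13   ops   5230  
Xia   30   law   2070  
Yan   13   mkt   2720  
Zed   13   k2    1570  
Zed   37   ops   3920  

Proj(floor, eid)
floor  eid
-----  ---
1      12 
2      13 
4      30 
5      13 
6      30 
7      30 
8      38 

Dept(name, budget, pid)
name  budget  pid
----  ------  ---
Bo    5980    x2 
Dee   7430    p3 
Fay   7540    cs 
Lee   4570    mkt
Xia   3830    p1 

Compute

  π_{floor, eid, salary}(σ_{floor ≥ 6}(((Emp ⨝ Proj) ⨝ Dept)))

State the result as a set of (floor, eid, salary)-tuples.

{(6, 30, 2070), (6, 30, 4100), (7, 30, 2070), (7, 30, 4100)}

Joining Emp and Proj on eid yields {(Kim, 13, ops, 8430, 2), (Kim, 13, ops, 8430, 5), (Lee, 30, fin, 4100, 4), (Lee, 30, fin, 4100, 6), (Lee, 30, fin, 4100, 7), (Tai, 13, ops, 5230, 2), (Tai, 13, ops, 5230, 5), (Xia, 30, law, 2070, 4), (Xia, 30, law, 2070, 6), (Xia, 30, law, 2070, 7), (Yan, 13, mkt, 2720, 2), (Yan, 13, mkt, 2720, 5), (Zed, 13, k2, 1570, 2), (Zed, 13, k2, 1570, 5)}.
Joining (Emp ⨝ Proj) and Dept on name yields {(Lee, 30, fin, 4100, 4, 4570, mkt), (Lee, 30, fin, 4100, 6, 4570, mkt), (Lee, 30, fin, 4100, 7, 4570, mkt), (Xia, 30, law, 2070, 4, 3830, p1), (Xia, 30, law, 2070, 6, 3830, p1), (Xia, 30, law, 2070, 7, 3830, p1)}.
σ[floor ≥ 6]: keep tuples satisfying floor ≥ 6 → {(Lee, 30, fin, 4100, 6, 4570, mkt), (Lee, 30, fin, 4100, 7, 4570, mkt), (Xia, 30, law, 2070, 6, 3830, p1), (Xia, 30, law, 2070, 7, 3830, p1)}
π[floor, eid, salary]: project onto (floor, eid, salary) → {(6, 30, 2070), (6, 30, 4100), (7, 30, 2070), (7, 30, 4100)}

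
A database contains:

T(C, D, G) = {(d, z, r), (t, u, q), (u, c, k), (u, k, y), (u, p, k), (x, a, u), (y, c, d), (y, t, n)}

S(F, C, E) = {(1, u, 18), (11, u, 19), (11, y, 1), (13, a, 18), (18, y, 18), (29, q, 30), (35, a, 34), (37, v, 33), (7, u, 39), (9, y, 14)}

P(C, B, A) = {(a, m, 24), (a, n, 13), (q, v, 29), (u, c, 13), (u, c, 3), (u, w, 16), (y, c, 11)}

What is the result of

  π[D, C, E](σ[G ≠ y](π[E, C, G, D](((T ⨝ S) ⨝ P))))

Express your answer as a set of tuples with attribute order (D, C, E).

{(c, u, 18), (c, u, 19), (c, u, 39), (c, y, 1), (c, y, 14), (c, y, 18), (p, u, 18), (p, u, 19), (p, u, 39), (t, y, 1), (t, y, 14), (t, y, 18)}

Joining T and S on C yields {(u, c, k, 1, 18), (u, c, k, 11, 19), (u, c, k, 7, 39), (u, k, y, 1, 18), (u, k, y, 11, 19), (u, k, y, 7, 39), (u, p, k, 1, 18), (u, p, k, 11, 19), (u, p, k, 7, 39), (y, c, d, 11, 1), (y, c, d, 18, 18), (y, c, d, 9, 14), (y, t, n, 11, 1), (y, t, n, 18, 18), (y, t, n, 9, 14)}.
Joining (T ⨝ S) and P on C yields {(u, c, k, 1, 18, c, 13), (u, c, k, 1, 18, c, 3), (u, c, k, 1, 18, w, 16), (u, c, k, 11, 19, c, 13), (u, c, k, 11, 19, c, 3), (u, c, k, 11, 19, w, 16), (u, c, k, 7, 39, c, 13), (u, c, k, 7, 39, c, 3), (u, c, k, 7, 39, w, 16), (u, k, y, 1, 18, c, 13), (u, k, y, 1, 18, c, 3), (u, k, y, 1, 18, w, 16), (u, k, y, 11, 19, c, 13), (u, k, y, 11, 19, c, 3), (u, k, y, 11, 19, w, 16), (u, k, y, 7, 39, c, 13), (u, k, y, 7, 39, c, 3), (u, k, y, 7, 39, w, 16), (u, p, k, 1, 18, c, 13), (u, p, k, 1, 18, c, 3), (u, p, k, 1, 18, w, 16), (u, p, k, 11, 19, c, 13), (u, p, k, 11, 19, c, 3), (u, p, k, 11, 19, w, 16), (u, p, k, 7, 39, c, 13), (u, p, k, 7, 39, c, 3), (u, p, k, 7, 39, w, 16), (y, c, d, 11, 1, c, 11), (y, c, d, 18, 18, c, 11), (y, c, d, 9, 14, c, 11), (y, t, n, 11, 1, c, 11), (y, t, n, 18, 18, c, 11), (y, t, n, 9, 14, c, 11)}.
π[E, C, G, D]: project onto (E, C, G, D) (18 duplicate(s) eliminated) → {(1, y, d, c), (1, y, n, t), (14, y, d, c), (14, y, n, t), (18, u, k, c), (18, u, k, p), (18, u, y, k), (18, y, d, c), (18, y, n, t), (19, u, k, c), (19, u, k, p), (19, u, y, k), (39, u, k, c), (39, u, k, p), (39, u, y, k)}
Filtering on G ≠ y leaves {(1, y, d, c), (1, y, n, t), (14, y, d, c), (14, y, n, t), (18, u, k, c), (18, u, k, p), (18, y, d, c), (18, y, n, t), (19, u, k, c), (19, u, k, p), (39, u, k, c), (39, u, k, p)}.
π[D, C, E]: project onto (D, C, E) → {(c, u, 18), (c, u, 19), (c, u, 39), (c, y, 1), (c, y, 14), (c, y, 18), (p, u, 18), (p, u, 19), (p, u, 39), (t, y, 1), (t, y, 14), (t, y, 18)}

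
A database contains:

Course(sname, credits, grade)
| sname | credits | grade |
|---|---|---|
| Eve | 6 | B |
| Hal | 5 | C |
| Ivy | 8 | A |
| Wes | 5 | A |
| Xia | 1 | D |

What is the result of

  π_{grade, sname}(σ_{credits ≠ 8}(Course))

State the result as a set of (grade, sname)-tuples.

{(A, Wes), (B, Eve), (C, Hal), (D, Xia)}

σ[credits ≠ 8]: keep tuples satisfying credits ≠ 8 → {(Eve, 6, B), (Hal, 5, C), (Wes, 5, A), (Xia, 1, D)}
π[grade, sname]: project onto (grade, sname) → {(A, Wes), (B, Eve), (C, Hal), (D, Xia)}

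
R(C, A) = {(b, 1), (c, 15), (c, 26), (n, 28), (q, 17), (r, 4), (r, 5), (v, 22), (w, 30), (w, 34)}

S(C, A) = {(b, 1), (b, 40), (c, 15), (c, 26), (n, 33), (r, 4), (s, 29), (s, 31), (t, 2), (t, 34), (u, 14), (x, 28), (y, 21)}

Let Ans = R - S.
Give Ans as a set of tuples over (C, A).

{(n, 28), (q, 17), (r, 5), (v, 22), (w, 30), (w, 34)}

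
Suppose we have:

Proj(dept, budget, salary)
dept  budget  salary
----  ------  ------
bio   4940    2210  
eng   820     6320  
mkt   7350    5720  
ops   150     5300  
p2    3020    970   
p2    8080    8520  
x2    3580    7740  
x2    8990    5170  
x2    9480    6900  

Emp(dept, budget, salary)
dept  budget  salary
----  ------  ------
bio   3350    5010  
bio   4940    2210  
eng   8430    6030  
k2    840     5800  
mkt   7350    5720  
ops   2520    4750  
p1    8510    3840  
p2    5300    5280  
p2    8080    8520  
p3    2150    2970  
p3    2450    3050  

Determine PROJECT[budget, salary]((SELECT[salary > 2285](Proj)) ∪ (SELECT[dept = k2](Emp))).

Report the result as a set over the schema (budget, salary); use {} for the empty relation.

{(150, 5300), (3580, 7740), (7350, 5720), (8080, 8520), (820, 6320), (840, 5800), (8990, 5170), (9480, 6900)}

Selection salary > 2285: {(eng, 820, 6320), (mkt, 7350, 5720), (ops, 150, 5300), (p2, 8080, 8520), (x2, 3580, 7740), (x2, 8990, 5170), (x2, 9480, 6900)}
Selection dept = k2: {(k2, 840, 5800)}
Union: {(eng, 820, 6320), (mkt, 7350, 5720), (ops, 150, 5300), (p2, 8080, 8520), (x2, 3580, 7740), (x2, 8990, 5170), (x2, 9480, 6900)} with {(k2, 840, 5800)} → {(eng, 820, 6320), (k2, 840, 5800), (mkt, 7350, 5720), (ops, 150, 5300), (p2, 8080, 8520), (x2, 3580, 7740), (x2, 8990, 5170), (x2, 9480, 6900)}
Projecting to budget, salary: {(150, 5300), (3580, 7740), (7350, 5720), (8080, 8520), (820, 6320), (840, 5800), (8990, 5170), (9480, 6900)}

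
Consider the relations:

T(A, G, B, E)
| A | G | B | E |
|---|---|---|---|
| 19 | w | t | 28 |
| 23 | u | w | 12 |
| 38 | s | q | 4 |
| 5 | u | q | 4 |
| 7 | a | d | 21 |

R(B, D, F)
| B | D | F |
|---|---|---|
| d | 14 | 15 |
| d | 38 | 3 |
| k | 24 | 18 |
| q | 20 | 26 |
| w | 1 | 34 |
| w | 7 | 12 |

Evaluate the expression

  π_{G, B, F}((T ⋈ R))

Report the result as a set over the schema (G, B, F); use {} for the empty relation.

T ⋈ R (natural join on B): {(23, u, w, 12, 1, 34), (23, u, w, 12, 7, 12), (38, s, q, 4, 20, 26), (5, u, q, 4, 20, 26), (7, a, d, 21, 14, 15), (7, a, d, 21, 38, 3)}
Keep only column(s) G, B, F: {(a, d, 15), (a, d, 3), (s, q, 26), (u, q, 26), (u, w, 12), (u, w, 34)}

{(a, d, 15), (a, d, 3), (s, q, 26), (u, q, 26), (u, w, 12), (u, w, 34)}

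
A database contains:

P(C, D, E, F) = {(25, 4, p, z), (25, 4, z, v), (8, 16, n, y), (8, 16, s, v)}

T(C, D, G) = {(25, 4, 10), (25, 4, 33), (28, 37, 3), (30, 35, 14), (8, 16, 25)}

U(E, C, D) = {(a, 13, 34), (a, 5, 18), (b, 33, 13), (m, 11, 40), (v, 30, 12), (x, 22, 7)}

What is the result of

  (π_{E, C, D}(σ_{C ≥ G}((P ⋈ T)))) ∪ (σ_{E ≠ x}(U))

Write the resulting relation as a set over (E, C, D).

{(a, 13, 34), (a, 5, 18), (b, 33, 13), (m, 11, 40), (p, 25, 4), (v, 30, 12), (z, 25, 4)}

Joining P and T on C, D yields {(25, 4, p, z, 10), (25, 4, p, z, 33), (25, 4, z, v, 10), (25, 4, z, v, 33), (8, 16, n, y, 25), (8, 16, s, v, 25)}.
Selection C ≥ G: {(25, 4, p, z, 10), (25, 4, z, v, 10)}
Keep only column(s) E, C, D: {(p, 25, 4), (z, 25, 4)}
Selection E ≠ x: {(a, 13, 34), (a, 5, 18), (b, 33, 13), (m, 11, 40), (v, 30, 12)}
Set union of the two operands is {(a, 13, 34), (a, 5, 18), (b, 33, 13), (m, 11, 40), (p, 25, 4), (v, 30, 12), (z, 25, 4)}.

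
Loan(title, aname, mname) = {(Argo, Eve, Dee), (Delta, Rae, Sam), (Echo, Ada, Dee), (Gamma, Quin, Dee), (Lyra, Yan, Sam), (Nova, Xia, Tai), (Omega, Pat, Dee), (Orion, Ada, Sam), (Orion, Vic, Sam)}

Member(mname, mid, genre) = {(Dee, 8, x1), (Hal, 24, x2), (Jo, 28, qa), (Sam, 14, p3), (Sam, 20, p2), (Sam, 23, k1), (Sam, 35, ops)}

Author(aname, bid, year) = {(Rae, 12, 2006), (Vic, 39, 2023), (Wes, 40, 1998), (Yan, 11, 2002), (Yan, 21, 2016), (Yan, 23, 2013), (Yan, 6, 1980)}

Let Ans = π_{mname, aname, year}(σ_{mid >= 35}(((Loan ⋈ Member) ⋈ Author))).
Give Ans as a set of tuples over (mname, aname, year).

{(Sam, Rae, 2006), (Sam, Vic, 2023), (Sam, Yan, 1980), (Sam, Yan, 2002), (Sam, Yan, 2013), (Sam, Yan, 2016)}

Natural join on mname: {(Argo, Eve, Dee, 8, x1), (Delta, Rae, Sam, 14, p3), (Delta, Rae, Sam, 20, p2), (Delta, Rae, Sam, 23, k1), (Delta, Rae, Sam, 35, ops), (Echo, Ada, Dee, 8, x1), (Gamma, Quin, Dee, 8, x1), (Lyra, Yan, Sam, 14, p3), (Lyra, Yan, Sam, 20, p2), (Lyra, Yan, Sam, 23, k1), (Lyra, Yan, Sam, 35, ops), (Omega, Pat, Dee, 8, x1), (Orion, Ada, Sam, 14, p3), (Orion, Ada, Sam, 20, p2), (Orion, Ada, Sam, 23, k1), (Orion, Ada, Sam, 35, ops), (Orion, Vic, Sam, 14, p3), (Orion, Vic, Sam, 20, p2), (Orion, Vic, Sam, 23, k1), (Orion, Vic, Sam, 35, ops)}
Natural join on aname: {(Delta, Rae, Sam, 14, p3, 12, 2006), (Delta, Rae, Sam, 20, p2, 12, 2006), (Delta, Rae, Sam, 23, k1, 12, 2006), (Delta, Rae, Sam, 35, ops, 12, 2006), (Lyra, Yan, Sam, 14, p3, 11, 2002), (Lyra, Yan, Sam, 14, p3, 21, 2016), (Lyra, Yan, Sam, 14, p3, 23, 2013), (Lyra, Yan, Sam, 14, p3, 6, 1980), (Lyra, Yan, Sam, 20, p2, 11, 2002), (Lyra, Yan, Sam, 20, p2, 21, 2016), (Lyra, Yan, Sam, 20, p2, 23, 2013), (Lyra, Yan, Sam, 20, p2, 6, 1980), (Lyra, Yan, Sam, 23, k1, 11, 2002), (Lyra, Yan, Sam, 23, k1, 21, 2016), (Lyra, Yan, Sam, 23, k1, 23, 2013), (Lyra, Yan, Sam, 23, k1, 6, 1980), (Lyra, Yan, Sam, 35, ops, 11, 2002), (Lyra, Yan, Sam, 35, ops, 21, 2016), (Lyra, Yan, Sam, 35, ops, 23, 2013), (Lyra, Yan, Sam, 35, ops, 6, 1980), (Orion, Vic, Sam, 14, p3, 39, 2023), (Orion, Vic, Sam, 20, p2, 39, 2023), (Orion, Vic, Sam, 23, k1, 39, 2023), (Orion, Vic, Sam, 35, ops, 39, 2023)}
σ[mid >= 35]: keep tuples satisfying mid >= 35 → {(Delta, Rae, Sam, 35, ops, 12, 2006), (Lyra, Yan, Sam, 35, ops, 11, 2002), (Lyra, Yan, Sam, 35, ops, 21, 2016), (Lyra, Yan, Sam, 35, ops, 23, 2013), (Lyra, Yan, Sam, 35, ops, 6, 1980), (Orion, Vic, Sam, 35, ops, 39, 2023)}
π_{mname, aname, year} gives {(Sam, Rae, 2006), (Sam, Vic, 2023), (Sam, Yan, 1980), (Sam, Yan, 2002), (Sam, Yan, 2013), (Sam, Yan, 2016)}.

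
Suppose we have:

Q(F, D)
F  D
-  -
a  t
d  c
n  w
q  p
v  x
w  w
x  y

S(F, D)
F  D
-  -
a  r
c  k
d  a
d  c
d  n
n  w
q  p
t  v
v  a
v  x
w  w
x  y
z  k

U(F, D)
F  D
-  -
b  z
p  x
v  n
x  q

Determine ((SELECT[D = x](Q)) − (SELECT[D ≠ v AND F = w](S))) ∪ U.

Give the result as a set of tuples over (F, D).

Selection D = x: {(v, x)}
Selection D ≠ v AND F = w: {(w, w)}
Set difference of the two operands is {(v, x)}.
Set union of the two operands is {(b, z), (p, x), (v, n), (v, x), (x, q)}.

{(b, z), (p, x), (v, n), (v, x), (x, q)}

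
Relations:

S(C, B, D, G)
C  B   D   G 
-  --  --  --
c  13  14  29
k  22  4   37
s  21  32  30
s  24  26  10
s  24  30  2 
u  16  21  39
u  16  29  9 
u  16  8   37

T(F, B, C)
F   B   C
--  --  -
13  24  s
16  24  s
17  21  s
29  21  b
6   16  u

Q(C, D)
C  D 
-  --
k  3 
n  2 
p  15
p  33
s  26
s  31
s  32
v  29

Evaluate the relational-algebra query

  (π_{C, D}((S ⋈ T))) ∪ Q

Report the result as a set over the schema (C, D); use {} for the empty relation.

Joining S and T on C, B yields {(s, 21, 32, 30, 17), (s, 24, 26, 10, 13), (s, 24, 26, 10, 16), (s, 24, 30, 2, 13), (s, 24, 30, 2, 16), (u, 16, 21, 39, 6), (u, 16, 29, 9, 6), (u, 16, 8, 37, 6)}.
Projecting to C, D (2 duplicate(s) eliminated): {(s, 26), (s, 30), (s, 32), (u, 21), (u, 29), (u, 8)}
Union: {(s, 26), (s, 30), (s, 32), (u, 21), (u, 29), (u, 8)} with {(k, 3), (n, 2), (p, 15), (p, 33), (s, 26), (s, 31), (s, 32), (v, 29)} → {(k, 3), (n, 2), (p, 15), (p, 33), (s, 26), (s, 30), (s, 31), (s, 32), (u, 21), (u, 29), (u, 8), (v, 29)}

{(k, 3), (n, 2), (p, 15), (p, 33), (s, 26), (s, 30), (s, 31), (s, 32), (u, 21), (u, 29), (u, 8), (v, 29)}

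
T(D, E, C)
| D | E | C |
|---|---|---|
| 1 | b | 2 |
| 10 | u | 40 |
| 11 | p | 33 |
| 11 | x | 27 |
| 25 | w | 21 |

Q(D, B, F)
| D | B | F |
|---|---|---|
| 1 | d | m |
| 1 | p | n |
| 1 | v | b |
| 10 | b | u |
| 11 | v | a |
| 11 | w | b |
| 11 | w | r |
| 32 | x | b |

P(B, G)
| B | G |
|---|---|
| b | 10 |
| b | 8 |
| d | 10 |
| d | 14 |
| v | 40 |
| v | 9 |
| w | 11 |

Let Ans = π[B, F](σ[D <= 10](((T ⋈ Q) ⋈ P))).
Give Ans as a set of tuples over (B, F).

Joining T and Q on D yields {(1, b, 2, d, m), (1, b, 2, p, n), (1, b, 2, v, b), (10, u, 40, b, u), (11, p, 33, v, a), (11, p, 33, w, b), (11, p, 33, w, r), (11, x, 27, v, a), (11, x, 27, w, b), (11, x, 27, w, r)}.
Joining (T ⋈ Q) and P on B yields {(1, b, 2, d, m, 10), (1, b, 2, d, m, 14), (1, b, 2, v, b, 40), (1, b, 2, v, b, 9), (10, u, 40, b, u, 10), (10, u, 40, b, u, 8), (11, p, 33, v, a, 40), (11, p, 33, v, a, 9), (11, p, 33, w, b, 11), (11, p, 33, w, r, 11), (11, x, 27, v, a, 40), (11, x, 27, v, a, 9), (11, x, 27, w, b, 11), (11, x, 27, w, r, 11)}.
Filtering on D <= 10 leaves {(1, b, 2, d, m, 10), (1, b, 2, d, m, 14), (1, b, 2, v, b, 40), (1, b, 2, v, b, 9), (10, u, 40, b, u, 10), (10, u, 40, b, u, 8)}.
Projecting to B, F (3 duplicate(s) eliminated): {(b, u), (d, m), (v, b)}

{(b, u), (d, m), (v, b)}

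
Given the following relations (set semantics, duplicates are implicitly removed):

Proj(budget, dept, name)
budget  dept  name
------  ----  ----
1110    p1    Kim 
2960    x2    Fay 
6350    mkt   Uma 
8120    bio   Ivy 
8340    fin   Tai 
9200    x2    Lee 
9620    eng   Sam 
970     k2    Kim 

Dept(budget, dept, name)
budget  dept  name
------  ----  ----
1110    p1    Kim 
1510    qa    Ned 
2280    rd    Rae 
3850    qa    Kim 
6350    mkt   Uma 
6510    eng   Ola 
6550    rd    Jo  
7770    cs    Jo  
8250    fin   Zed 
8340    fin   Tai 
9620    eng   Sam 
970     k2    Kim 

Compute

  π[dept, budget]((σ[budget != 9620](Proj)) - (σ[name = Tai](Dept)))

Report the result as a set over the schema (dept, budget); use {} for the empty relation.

Filtering on budget != 9620 leaves {(1110, p1, Kim), (2960, x2, Fay), (6350, mkt, Uma), (8120, bio, Ivy), (8340, fin, Tai), (9200, x2, Lee), (970, k2, Kim)}.
Filtering on name = Tai leaves {(8340, fin, Tai)}.
Set difference of the two operands is {(1110, p1, Kim), (2960, x2, Fay), (6350, mkt, Uma), (8120, bio, Ivy), (9200, x2, Lee), (970, k2, Kim)}.
π[dept, budget]: project onto (dept, budget) → {(bio, 8120), (k2, 970), (mkt, 6350), (p1, 1110), (x2, 2960), (x2, 9200)}

{(bio, 8120), (k2, 970), (mkt, 6350), (p1, 1110), (x2, 2960), (x2, 9200)}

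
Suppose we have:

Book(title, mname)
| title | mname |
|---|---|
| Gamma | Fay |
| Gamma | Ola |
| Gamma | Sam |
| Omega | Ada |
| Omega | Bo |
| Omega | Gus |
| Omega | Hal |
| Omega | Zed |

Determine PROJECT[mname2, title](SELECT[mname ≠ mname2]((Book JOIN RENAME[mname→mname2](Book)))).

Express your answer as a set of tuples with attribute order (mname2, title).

ρ[mname→mname2]: schema becomes (title, mname2); tuples unchanged.
Joining Book and RENAME[mname→mname2](Book) on title yields {(Gamma, Fay, Fay), (Gamma, Fay, Ola), (Gamma, Fay, Sam), (Gamma, Ola, Fay), (Gamma, Ola, Ola), (Gamma, Ola, Sam), (Gamma, Sam, Fay), (Gamma, Sam, Ola), (Gamma, Sam, Sam), (Omega, Ada, Ada), (Omega, Ada, Bo), (Omega, Ada, Gus), (Omega, Ada, Hal), (Omega, Ada, Zed), (Omega, Bo, Ada), (Omega, Bo, Bo), (Omega, Bo, Gus), (Omega, Bo, Hal), (Omega, Bo, Zed), (Omega, Gus, Ada), (Omega, Gus, Bo), (Omega, Gus, Gus), (Omega, Gus, Hal), (Omega, Gus, Zed), (Omega, Hal, Ada), (Omega, Hal, Bo), (Omega, Hal, Gus), (Omega, Hal, Hal), (Omega, Hal, Zed), (Omega, Zed, Ada), (Omega, Zed, Bo), (Omega, Zed, Gus), (Omega, Zed, Hal), (Omega, Zed, Zed)}.
Selection mname ≠ mname2: {(Gamma, Fay, Ola), (Gamma, Fay, Sam), (Gamma, Ola, Fay), (Gamma, Ola, Sam), (Gamma, Sam, Fay), (Gamma, Sam, Ola), (Omega, Ada, Bo), (Omega, Ada, Gus), (Omega, Ada, Hal), (Omega, Ada, Zed), (Omega, Bo, Ada), (Omega, Bo, Gus), (Omega, Bo, Hal), (Omega, Bo, Zed), (Omega, Gus, Ada), (Omega, Gus, Bo), (Omega, Gus, Hal), (Omega, Gus, Zed), (Omega, Hal, Ada), (Omega, Hal, Bo), (Omega, Hal, Gus), (Omega, Hal, Zed), (Omega, Zed, Ada), (Omega, Zed, Bo), (Omega, Zed, Gus), (Omega, Zed, Hal)}
π[mname2, title]: project onto (mname2, title) (18 duplicate(s) eliminated) → {(Ada, Omega), (Bo, Omega), (Fay, Gamma), (Gus, Omega), (Hal, Omega), (Ola, Gamma), (Sam, Gamma), (Zed, Omega)}

{(Ada, Omega), (Bo, Omega), (Fay, Gamma), (Gus, Omega), (Hal, Omega), (Ola, Gamma), (Sam, Gamma), (Zed, Omega)}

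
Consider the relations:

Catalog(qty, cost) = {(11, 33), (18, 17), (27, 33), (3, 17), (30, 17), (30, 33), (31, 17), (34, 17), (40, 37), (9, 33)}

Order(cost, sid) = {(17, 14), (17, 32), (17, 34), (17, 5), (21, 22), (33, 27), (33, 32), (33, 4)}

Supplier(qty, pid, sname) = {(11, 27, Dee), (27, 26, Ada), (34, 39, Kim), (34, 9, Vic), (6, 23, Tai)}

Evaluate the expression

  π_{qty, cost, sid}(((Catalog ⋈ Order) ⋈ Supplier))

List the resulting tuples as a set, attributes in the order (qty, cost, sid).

Catalog ⋈ Order (natural join on cost): {(11, 33, 27), (11, 33, 32), (11, 33, 4), (18, 17, 14), (18, 17, 32), (18, 17, 34), (18, 17, 5), (27, 33, 27), (27, 33, 32), (27, 33, 4), (3, 17, 14), (3, 17, 32), (3, 17, 34), (3, 17, 5), (30, 17, 14), (30, 17, 32), (30, 17, 34), (30, 17, 5), (30, 33, 27), (30, 33, 32), (30, 33, 4), (31, 17, 14), (31, 17, 32), (31, 17, 34), (31, 17, 5), (34, 17, 14), (34, 17, 32), (34, 17, 34), (34, 17, 5), (9, 33, 27), (9, 33, 32), (9, 33, 4)}
(Catalog ⋈ Order) ⋈ Supplier (natural join on qty): {(11, 33, 27, 27, Dee), (11, 33, 32, 27, Dee), (11, 33, 4, 27, Dee), (27, 33, 27, 26, Ada), (27, 33, 32, 26, Ada), (27, 33, 4, 26, Ada), (34, 17, 14, 39, Kim), (34, 17, 14, 9, Vic), (34, 17, 32, 39, Kim), (34, 17, 32, 9, Vic), (34, 17, 34, 39, Kim), (34, 17, 34, 9, Vic), (34, 17, 5, 39, Kim), (34, 17, 5, 9, Vic)}
Keep only column(s) qty, cost, sid (4 duplicate(s) eliminated): {(11, 33, 27), (11, 33, 32), (11, 33, 4), (27, 33, 27), (27, 33, 32), (27, 33, 4), (34, 17, 14), (34, 17, 32), (34, 17, 34), (34, 17, 5)}

{(11, 33, 27), (11, 33, 32), (11, 33, 4), (27, 33, 27), (27, 33, 32), (27, 33, 4), (34, 17, 14), (34, 17, 32), (34, 17, 34), (34, 17, 5)}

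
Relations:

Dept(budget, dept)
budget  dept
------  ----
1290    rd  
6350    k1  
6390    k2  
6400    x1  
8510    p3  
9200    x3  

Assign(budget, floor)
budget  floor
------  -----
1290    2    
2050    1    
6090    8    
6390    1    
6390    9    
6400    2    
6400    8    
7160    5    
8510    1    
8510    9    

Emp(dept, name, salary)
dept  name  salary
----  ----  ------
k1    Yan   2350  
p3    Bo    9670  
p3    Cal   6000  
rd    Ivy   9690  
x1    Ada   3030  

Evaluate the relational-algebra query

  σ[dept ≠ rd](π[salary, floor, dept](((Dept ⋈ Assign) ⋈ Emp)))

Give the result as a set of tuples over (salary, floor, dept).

Joining Dept and Assign on budget yields {(1290, rd, 2), (6390, k2, 1), (6390, k2, 9), (6400, x1, 2), (6400, x1, 8), (8510, p3, 1), (8510, p3, 9)}.
Joining (Dept ⋈ Assign) and Emp on dept yields {(1290, rd, 2, Ivy, 9690), (6400, x1, 2, Ada, 3030), (6400, x1, 8, Ada, 3030), (8510, p3, 1, Bo, 9670), (8510, p3, 1, Cal, 6000), (8510, p3, 9, Bo, 9670), (8510, p3, 9, Cal, 6000)}.
Projecting to salary, floor, dept: {(3030, 2, x1), (3030, 8, x1), (6000, 1, p3), (6000, 9, p3), (9670, 1, p3), (9670, 9, p3), (9690, 2, rd)}
Selection dept ≠ rd: {(3030, 2, x1), (3030, 8, x1), (6000, 1, p3), (6000, 9, p3), (9670, 1, p3), (9670, 9, p3)}

{(3030, 2, x1), (3030, 8, x1), (6000, 1, p3), (6000, 9, p3), (9670, 1, p3), (9670, 9, p3)}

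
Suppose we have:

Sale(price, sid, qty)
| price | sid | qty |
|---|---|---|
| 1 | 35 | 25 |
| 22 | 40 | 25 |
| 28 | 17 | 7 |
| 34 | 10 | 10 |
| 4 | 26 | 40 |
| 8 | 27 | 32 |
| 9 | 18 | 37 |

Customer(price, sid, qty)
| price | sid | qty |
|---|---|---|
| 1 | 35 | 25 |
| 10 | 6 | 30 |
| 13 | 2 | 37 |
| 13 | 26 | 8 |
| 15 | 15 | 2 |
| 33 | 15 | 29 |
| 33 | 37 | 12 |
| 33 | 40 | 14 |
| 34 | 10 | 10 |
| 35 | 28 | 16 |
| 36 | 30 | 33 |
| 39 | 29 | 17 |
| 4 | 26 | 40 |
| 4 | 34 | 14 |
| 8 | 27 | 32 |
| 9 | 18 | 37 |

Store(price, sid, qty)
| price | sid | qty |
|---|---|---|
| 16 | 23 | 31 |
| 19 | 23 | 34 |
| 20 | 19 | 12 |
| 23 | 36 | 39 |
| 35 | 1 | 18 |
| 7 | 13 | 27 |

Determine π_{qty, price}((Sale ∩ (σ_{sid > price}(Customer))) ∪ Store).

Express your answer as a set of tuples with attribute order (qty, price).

{(12, 20), (18, 35), (25, 1), (27, 7), (31, 16), (32, 8), (34, 19), (37, 9), (39, 23), (40, 4)}

Selection sid > price: {(1, 35, 25), (13, 26, 8), (33, 37, 12), (33, 40, 14), (4, 26, 40), (4, 34, 14), (8, 27, 32), (9, 18, 37)}
Taking the intersection: {(1, 35, 25), (4, 26, 40), (8, 27, 32), (9, 18, 37)}
Taking the union: {(1, 35, 25), (16, 23, 31), (19, 23, 34), (20, 19, 12), (23, 36, 39), (35, 1, 18), (4, 26, 40), (7, 13, 27), (8, 27, 32), (9, 18, 37)}
π[qty, price]: project onto (qty, price) → {(12, 20), (18, 35), (25, 1), (27, 7), (31, 16), (32, 8), (34, 19), (37, 9), (39, 23), (40, 4)}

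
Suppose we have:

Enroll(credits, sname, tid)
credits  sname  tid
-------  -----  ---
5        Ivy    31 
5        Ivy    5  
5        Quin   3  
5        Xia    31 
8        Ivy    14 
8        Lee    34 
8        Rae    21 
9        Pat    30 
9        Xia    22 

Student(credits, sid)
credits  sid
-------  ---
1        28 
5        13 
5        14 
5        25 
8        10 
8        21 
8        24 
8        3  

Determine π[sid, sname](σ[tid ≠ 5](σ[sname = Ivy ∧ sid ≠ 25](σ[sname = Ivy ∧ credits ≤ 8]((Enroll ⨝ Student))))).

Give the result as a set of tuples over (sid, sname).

{(10, Ivy), (13, Ivy), (14, Ivy), (21, Ivy), (24, Ivy), (3, Ivy)}

Joining Enroll and Student on credits yields {(5, Ivy, 31, 13), (5, Ivy, 31, 14), (5, Ivy, 31, 25), (5, Ivy, 5, 13), (5, Ivy, 5, 14), (5, Ivy, 5, 25), (5, Quin, 3, 13), (5, Quin, 3, 14), (5, Quin, 3, 25), (5, Xia, 31, 13), (5, Xia, 31, 14), (5, Xia, 31, 25), (8, Ivy, 14, 10), (8, Ivy, 14, 21), (8, Ivy, 14, 24), (8, Ivy, 14, 3), (8, Lee, 34, 10), (8, Lee, 34, 21), (8, Lee, 34, 24), (8, Lee, 34, 3), (8, Rae, 21, 10), (8, Rae, 21, 21), (8, Rae, 21, 24), (8, Rae, 21, 3)}.
Apply σ_{sname = Ivy ∧ credits ≤ 8}; surviving tuples: {(5, Ivy, 31, 13), (5, Ivy, 31, 14), (5, Ivy, 31, 25), (5, Ivy, 5, 13), (5, Ivy, 5, 14), (5, Ivy, 5, 25), (8, Ivy, 14, 10), (8, Ivy, 14, 21), (8, Ivy, 14, 24), (8, Ivy, 14, 3)}
Apply σ_{sname = Ivy ∧ sid ≠ 25}; surviving tuples: {(5, Ivy, 31, 13), (5, Ivy, 31, 14), (5, Ivy, 5, 13), (5, Ivy, 5, 14), (8, Ivy, 14, 10), (8, Ivy, 14, 21), (8, Ivy, 14, 24), (8, Ivy, 14, 3)}
Apply σ_{tid ≠ 5}; surviving tuples: {(5, Ivy, 31, 13), (5, Ivy, 31, 14), (8, Ivy, 14, 10), (8, Ivy, 14, 21), (8, Ivy, 14, 24), (8, Ivy, 14, 3)}
π_{sid, sname} gives {(10, Ivy), (13, Ivy), (14, Ivy), (21, Ivy), (24, Ivy), (3, Ivy)}.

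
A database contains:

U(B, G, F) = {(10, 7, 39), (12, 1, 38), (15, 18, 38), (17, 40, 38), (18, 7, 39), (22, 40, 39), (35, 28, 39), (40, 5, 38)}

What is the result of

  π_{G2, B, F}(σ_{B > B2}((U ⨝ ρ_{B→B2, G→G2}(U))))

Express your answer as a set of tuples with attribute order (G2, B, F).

ρ[B→B2, G→G2]: schema becomes (B2, G2, F); tuples unchanged.
Joining U and ρ_{B→B2, G→G2}(U) on F yields {(10, 7, 39, 10, 7), (10, 7, 39, 18, 7), (10, 7, 39, 22, 40), (10, 7, 39, 35, 28), (12, 1, 38, 12, 1), (12, 1, 38, 15, 18), (12, 1, 38, 17, 40), (12, 1, 38, 40, 5), (15, 18, 38, 12, 1), (15, 18, 38, 15, 18), (15, 18, 38, 17, 40), (15, 18, 38, 40, 5), (17, 40, 38, 12, 1), (17, 40, 38, 15, 18), (17, 40, 38, 17, 40), (17, 40, 38, 40, 5), (18, 7, 39, 10, 7), (18, 7, 39, 18, 7), (18, 7, 39, 22, 40), (18, 7, 39, 35, 28), (22, 40, 39, 10, 7), (22, 40, 39, 18, 7), (22, 40, 39, 22, 40), (22, 40, 39, 35, 28), (35, 28, 39, 10, 7), (35, 28, 39, 18, 7), (35, 28, 39, 22, 40), (35, 28, 39, 35, 28), (40, 5, 38, 12, 1), (40, 5, 38, 15, 18), (40, 5, 38, 17, 40), (40, 5, 38, 40, 5)}.
Apply σ_{B > B2}; surviving tuples: {(15, 18, 38, 12, 1), (17, 40, 38, 12, 1), (17, 40, 38, 15, 18), (18, 7, 39, 10, 7), (22, 40, 39, 10, 7), (22, 40, 39, 18, 7), (35, 28, 39, 10, 7), (35, 28, 39, 18, 7), (35, 28, 39, 22, 40), (40, 5, 38, 12, 1), (40, 5, 38, 15, 18), (40, 5, 38, 17, 40)}
π_{G2, B, F} gives {(1, 15, 38), (1, 17, 38), (1, 40, 38), (18, 17, 38), (18, 40, 38), (40, 35, 39), (40, 40, 38), (7, 18, 39), (7, 22, 39), (7, 35, 39)} (2 duplicate(s) eliminated).

{(1, 15, 38), (1, 17, 38), (1, 40, 38), (18, 17, 38), (18, 40, 38), (40, 35, 39), (40, 40, 38), (7, 18, 39), (7, 22, 39), (7, 35, 39)}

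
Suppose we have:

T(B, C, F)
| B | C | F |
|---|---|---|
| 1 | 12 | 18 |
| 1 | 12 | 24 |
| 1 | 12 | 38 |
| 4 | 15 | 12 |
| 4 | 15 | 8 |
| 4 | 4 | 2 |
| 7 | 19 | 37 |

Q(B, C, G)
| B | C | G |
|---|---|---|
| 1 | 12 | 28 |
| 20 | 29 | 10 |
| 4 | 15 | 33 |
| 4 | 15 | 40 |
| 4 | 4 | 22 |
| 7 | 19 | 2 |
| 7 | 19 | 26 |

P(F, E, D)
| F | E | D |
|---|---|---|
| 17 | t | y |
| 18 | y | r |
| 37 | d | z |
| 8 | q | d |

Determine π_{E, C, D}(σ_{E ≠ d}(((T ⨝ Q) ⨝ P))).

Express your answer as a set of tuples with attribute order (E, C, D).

Natural join on B, C: {(1, 12, 18, 28), (1, 12, 24, 28), (1, 12, 38, 28), (4, 15, 12, 33), (4, 15, 12, 40), (4, 15, 8, 33), (4, 15, 8, 40), (4, 4, 2, 22), (7, 19, 37, 2), (7, 19, 37, 26)}
Natural join on F: {(1, 12, 18, 28, y, r), (4, 15, 8, 33, q, d), (4, 15, 8, 40, q, d), (7, 19, 37, 2, d, z), (7, 19, 37, 26, d, z)}
Selection E ≠ d: {(1, 12, 18, 28, y, r), (4, 15, 8, 33, q, d), (4, 15, 8, 40, q, d)}
Projecting to E, C, D (1 duplicate(s) eliminated): {(q, 15, d), (y, 12, r)}

{(q, 15, d), (y, 12, r)}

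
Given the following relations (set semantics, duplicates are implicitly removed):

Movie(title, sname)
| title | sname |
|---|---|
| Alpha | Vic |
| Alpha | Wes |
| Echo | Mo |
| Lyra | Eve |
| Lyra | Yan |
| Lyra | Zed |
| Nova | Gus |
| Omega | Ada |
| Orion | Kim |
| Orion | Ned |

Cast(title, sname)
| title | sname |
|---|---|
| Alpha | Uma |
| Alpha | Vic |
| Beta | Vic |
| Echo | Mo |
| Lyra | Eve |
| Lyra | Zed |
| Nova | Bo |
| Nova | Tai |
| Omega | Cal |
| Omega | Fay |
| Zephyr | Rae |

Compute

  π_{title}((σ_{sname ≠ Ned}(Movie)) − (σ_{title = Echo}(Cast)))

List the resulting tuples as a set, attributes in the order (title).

σ[sname ≠ Ned]: keep tuples satisfying sname ≠ Ned → {(Alpha, Vic), (Alpha, Wes), (Echo, Mo), (Lyra, Eve), (Lyra, Yan), (Lyra, Zed), (Nova, Gus), (Omega, Ada), (Orion, Kim)}
σ[title = Echo]: keep tuples satisfying title = Echo → {(Echo, Mo)}
Taking the difference: {(Alpha, Vic), (Alpha, Wes), (Lyra, Eve), (Lyra, Yan), (Lyra, Zed), (Nova, Gus), (Omega, Ada), (Orion, Kim)}
Keep only column(s) title (3 duplicate(s) eliminated): {Alpha, Lyra, Nova, Omega, Orion}

{Alpha, Lyra, Nova, Omega, Orion}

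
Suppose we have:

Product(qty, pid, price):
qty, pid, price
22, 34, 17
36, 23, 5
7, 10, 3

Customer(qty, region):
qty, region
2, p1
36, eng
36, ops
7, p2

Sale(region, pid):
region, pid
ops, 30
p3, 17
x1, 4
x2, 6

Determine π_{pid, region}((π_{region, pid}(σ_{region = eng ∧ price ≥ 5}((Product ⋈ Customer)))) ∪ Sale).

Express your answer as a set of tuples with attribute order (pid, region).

{(17, p3), (23, eng), (30, ops), (4, x1), (6, x2)}

Product ⋈ Customer (natural join on qty): {(36, 23, 5, eng), (36, 23, 5, ops), (7, 10, 3, p2)}
σ[region = eng ∧ price ≥ 5]: keep tuples satisfying region = eng ∧ price ≥ 5 → {(36, 23, 5, eng)}
Projecting to region, pid: {(eng, 23)}
Union: {(eng, 23)} with {(ops, 30), (p3, 17), (x1, 4), (x2, 6)} → {(eng, 23), (ops, 30), (p3, 17), (x1, 4), (x2, 6)}
Projecting to pid, region: {(17, p3), (23, eng), (30, ops), (4, x1), (6, x2)}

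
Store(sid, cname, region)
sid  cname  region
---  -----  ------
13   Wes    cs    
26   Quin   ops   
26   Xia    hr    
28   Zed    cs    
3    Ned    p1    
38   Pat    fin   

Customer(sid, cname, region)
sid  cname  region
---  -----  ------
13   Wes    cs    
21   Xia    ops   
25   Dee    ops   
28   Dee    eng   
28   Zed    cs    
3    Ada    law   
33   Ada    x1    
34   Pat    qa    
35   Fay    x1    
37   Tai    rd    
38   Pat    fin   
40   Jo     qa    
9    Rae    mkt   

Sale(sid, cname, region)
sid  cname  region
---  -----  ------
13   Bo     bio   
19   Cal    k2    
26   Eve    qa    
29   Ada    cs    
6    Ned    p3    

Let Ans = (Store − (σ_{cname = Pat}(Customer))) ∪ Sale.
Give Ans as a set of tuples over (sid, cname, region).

Filtering on cname = Pat leaves {(34, Pat, qa), (38, Pat, fin)}.
Taking the difference: {(13, Wes, cs), (26, Quin, ops), (26, Xia, hr), (28, Zed, cs), (3, Ned, p1)}
Taking the union: {(13, Bo, bio), (13, Wes, cs), (19, Cal, k2), (26, Eve, qa), (26, Quin, ops), (26, Xia, hr), (28, Zed, cs), (29, Ada, cs), (3, Ned, p1), (6, Ned, p3)}

{(13, Bo, bio), (13, Wes, cs), (19, Cal, k2), (26, Eve, qa), (26, Quin, ops), (26, Xia, hr), (28, Zed, cs), (29, Ada, cs), (3, Ned, p1), (6, Ned, p3)}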